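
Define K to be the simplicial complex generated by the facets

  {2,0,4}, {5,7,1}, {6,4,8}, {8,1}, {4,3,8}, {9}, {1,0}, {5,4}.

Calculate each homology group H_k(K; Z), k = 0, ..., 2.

H_0 = Z^2,  H_1 = Z^2,  H_2 = 0.

We work with the vertex ordering 0 < 1 < 2 < 3 < 4 < 5 < 6 < 7 < 8 < 9. The simplices of K, each written with vertices in increasing order, are:

  0-simplices (10): [0], [1], [2], [3], [4], [5], [6], [7], [8], [9]
  1-simplices (14): [0,1], [0,2], [0,4], [1,5], [1,7], [1,8], [2,4], [3,4], [3,8], [4,5], [4,6], [4,8], [5,7], [6,8]
  2-simplices (4): [0,2,4], [1,5,7], [3,4,8], [4,6,8]

so the chain groups are C_0 ≅ Z^10, C_1 ≅ Z^14, C_2 ≅ Z^4.

The boundary map ∂_1: C_1 → C_0 is given by ∂[p,q] = [q] − [p].
The 10×14 boundary matrix has rank 8 and Smith normal form diag(1,1,1,1,1,1,1,1).

Boundary ∂_2: C_2 → C_1 sends each 2-simplex [p,q,r] to [q,r] − [p,r] + [p,q]. For instance
  ∂[0,2,4] = [2,4] − [0,4] + [0,2],
  ∂[4,6,8] = [6,8] − [4,8] + [4,6].
As a 14×4 matrix over Z this has rank 4, with invariant factors (1,1,1,1).

Now H_k = ker ∂_k / im ∂_{k+1}, so:

  H_0: rank C_0 − rank ∂_1 = 10 − 8 = 2, and the invariant factors of ∂_1 are all 1, so H_0 ≅ Z^2.
  H_1: rank ker ∂_1 − rank ∂_2 = (14 − 8) − 4 = 2, and the invariant factors of ∂_2 are all 1, so H_1 ≅ Z^2.
  H_2: rank ker ∂_2 − rank ∂_3 = (4 − 4) − 0 = 0, and there is no ∂_3, so H_2 ≅ 0.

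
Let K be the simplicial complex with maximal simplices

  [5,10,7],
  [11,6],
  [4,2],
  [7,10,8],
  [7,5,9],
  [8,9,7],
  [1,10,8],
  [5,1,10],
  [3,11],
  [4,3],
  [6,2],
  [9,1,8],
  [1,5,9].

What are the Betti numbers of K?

b_0 = 2, b_1 = 1, b_2 = 1.

Order the vertices as 1 < 2 < 3 < 4 < 5 < 6 < 7 < 8 < 9 < 10 < 11. Listing each simplex with vertices in this order, K has dimension 2 with simplices:

  0-simplices (11): [1], [2], [3], [4], [5], [6], [7], [8], [9], [10], [11]
  1-simplices (17): [1,5], [1,8], [1,9], [1,10], [2,4], [2,6], [3,4], [3,11], [5,7], [5,9], [5,10], [6,11], [7,8], [7,9], [7,10], [8,9], [8,10]
  2-simplices (8): [1,5,9], [1,5,10], [1,8,9], [1,8,10], [5,7,9], [5,7,10], [7,8,9], [7,8,10]

Hence C_0 ≅ Z^11, C_1 ≅ Z^17, C_2 ≅ Z^8.

Boundary ∂_1: C_1 → C_0 maps an edge to its endpoints' difference, ∂[p,q] = q − p. For instance
  ∂[1,8] = [8] − [1].
The resulting 11×17 matrix has rank 9, and its Smith normal form has invariant factors (1,1,1,1,1,1,1,1,1).

∂_2: C_2 → C_1 sends each 2-simplex [p,q,r] to [q,r] − [p,r] + [p,q]. For instance
  ∂[1,5,10] = [5,10] − [1,10] + [1,5],
  ∂[7,8,10] = [8,10] − [7,10] + [7,8].
The 17×8 boundary matrix has rank 7 and Smith normal form diag(1,1,1,1,1,1,1).

Now H_k = ker ∂_k / im ∂_{k+1}, so:

  H_0: rank C_0 − rank ∂_1 = 11 − 9 = 2, and the invariant factors of ∂_1 are all 1, so H_0 ≅ Z^2.
  H_1: rank ker ∂_1 − rank ∂_2 = (17 − 9) − 7 = 1, and the invariant factors of ∂_2 are all 1, so H_1 ≅ Z.
  H_2: rank ker ∂_2 − rank ∂_3 = (8 − 7) − 0 = 1, and there is no ∂_3, so H_2 ≅ Z.

As a check, the Euler characteristic is 11 − 17 + 8 = 2, which agrees with 2 − 1 + 1 = 2.

Hence the Betti numbers are b_0 = 2, b_1 = 1, b_2 = 1.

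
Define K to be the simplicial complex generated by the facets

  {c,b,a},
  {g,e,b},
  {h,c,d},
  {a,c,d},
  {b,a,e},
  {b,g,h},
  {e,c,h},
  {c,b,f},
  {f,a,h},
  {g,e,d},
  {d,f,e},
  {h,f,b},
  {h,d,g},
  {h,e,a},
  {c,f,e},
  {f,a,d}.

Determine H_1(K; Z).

Order the vertices as a < b < c < d < e < f < g < h. Listing each simplex with vertices in this order, K has dimension 2 with simplices:

  0-simplices (8): a, b, c, d, e, f, g, h
  1-simplices (24): ab, ac, ad, ae, af, ah, bc, be, bf, bg, bh, cd, ce, cf, ch, de, df, dg, dh, ef, eg, eh, fh, gh
  2-simplices (16): abc, abe, acd, adf, aeh, afh, bcf, beg, bfh, bgh, cdh, cef, ceh, def, deg, dgh

so the chain groups are C_0 ≅ Z^8, C_1 ≅ Z^24, C_2 ≅ Z^16.

The boundary map ∂_1: C_1 → C_0 sends each edge [p,q] (with p < q) to q − p. For instance
  ∂de = e − d.
The 8×24 boundary matrix has rank 7 and Smith normal form diag(1,1,1,1,1,1,1).

The boundary map ∂_2: C_2 → C_1 maps a triangle to the signed sum of its edges. For instance
  ∂deg = eg − dg + de,
  ∂cdh = dh − ch + cd.
The resulting 24×16 matrix has rank 15, and its Smith normal form has invariant factors (1,1,1,1,1,1,1,1,1,1,1,1,1,1,1).

From H_k ≅ ker(∂_k) / im(∂_{k+1}) we obtain:

  H_1: rank ker ∂_1 − rank ∂_2 = (24 − 7) − 15 = 2, and the invariant factors of ∂_2 are all 1, so H_1 ≅ Z^2.

H_1 = Z^2.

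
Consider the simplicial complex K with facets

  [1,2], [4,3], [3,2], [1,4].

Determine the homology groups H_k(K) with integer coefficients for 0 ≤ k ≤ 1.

Take the total order 1 < 2 < 3 < 4 on the vertex set. Then K (dimension 1) consists of the simplices:

  0-simplices (4): [1], [2], [3], [4]
  1-simplices (4): [1,2], [1,4], [2,3], [3,4]

giving chain groups C_0 ≅ Z^4, C_1 ≅ Z^4.

Boundary ∂_1: C_1 → C_0 sends each edge [p,q] (with p < q) to q − p.
The resulting 4×4 matrix has rank 3, and its Smith normal form has invariant factors (1,1,1).

From H_k ≅ ker(∂_k) / im(∂_{k+1}) we obtain:

  H_0: rank C_0 − rank ∂_1 = 4 − 3 = 1, and the invariant factors of ∂_1 are all 1, so H_0 = Z.
  H_1: rank ker ∂_1 − rank ∂_2 = (4 − 3) − 0 = 1, and there is no ∂_2, so H_1 = Z.

(K is a triangulation of the circle S^1.)

H_0 ≅ Z,  H_1 ≅ Z.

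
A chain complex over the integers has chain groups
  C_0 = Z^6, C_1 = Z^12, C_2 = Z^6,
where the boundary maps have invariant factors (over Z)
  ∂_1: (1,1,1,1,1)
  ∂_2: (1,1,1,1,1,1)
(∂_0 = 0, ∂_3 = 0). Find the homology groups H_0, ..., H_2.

H_0 = Z,  H_1 = Z,  H_2 = 0.

H_0: b_0 = 6 − 0 − 5 = 1; torsion from ∂_1 factors > 1: none. So H_0 = Z.
H_1: b_1 = 12 − 5 − 6 = 1; torsion from ∂_2 factors > 1: none. So H_1 = Z.
H_2: b_2 = 6 − 6 − 0 = 0; torsion from ∂_3 factors > 1: none. So H_2 = 0.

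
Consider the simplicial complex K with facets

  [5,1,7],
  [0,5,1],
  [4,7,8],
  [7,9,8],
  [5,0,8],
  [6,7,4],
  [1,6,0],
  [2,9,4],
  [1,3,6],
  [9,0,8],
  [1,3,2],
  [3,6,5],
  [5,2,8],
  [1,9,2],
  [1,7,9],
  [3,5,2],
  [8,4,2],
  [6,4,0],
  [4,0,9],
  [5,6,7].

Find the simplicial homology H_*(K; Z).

H_0 = Z,  H_1 = Z × Z/2,  H_2 = 0.

K has 10 vertices, 30 edges, 20 triangles.
rank ∂_0 = 0, rank ∂_1 = 9 ⇒ b_0 = 10 − 0 − 9 = 1; all invariant factors of ∂_1 are 1 so no torsion. So H_0 ≅ Z.
rank ∂_1 = 9, rank ∂_2 = 20 ⇒ b_1 = 30 − 9 − 20 = 1; ∂_2 has invariant factor(s) [2] giving torsion. So H_1 ≅ Z × Z/2.
rank ∂_2 = 20, rank ∂_3 = 0 ⇒ b_2 = 20 − 20 − 0 = 0. So H_2 ≅ 0.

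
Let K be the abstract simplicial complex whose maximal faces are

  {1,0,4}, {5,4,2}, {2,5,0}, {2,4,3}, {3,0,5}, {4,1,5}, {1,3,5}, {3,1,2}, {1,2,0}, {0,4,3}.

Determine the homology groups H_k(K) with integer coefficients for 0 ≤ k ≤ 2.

K has 6 vertices, 15 edges, 10 triangles.
rank ∂_0 = 0, rank ∂_1 = 5 ⇒ b_0 = 6 − 0 − 5 = 1; all invariant factors of ∂_1 are 1 so no torsion. So H_0 = Z.
rank ∂_1 = 5, rank ∂_2 = 10 ⇒ b_1 = 15 − 5 − 10 = 0; ∂_2 has invariant factor(s) [2] giving torsion. So H_1 = Z/2Z.
rank ∂_2 = 10, rank ∂_3 = 0 ⇒ b_2 = 10 − 10 − 0 = 0. So H_2 = 0.

H_0 = Z,  H_1 = Z/2Z,  H_2 = 0.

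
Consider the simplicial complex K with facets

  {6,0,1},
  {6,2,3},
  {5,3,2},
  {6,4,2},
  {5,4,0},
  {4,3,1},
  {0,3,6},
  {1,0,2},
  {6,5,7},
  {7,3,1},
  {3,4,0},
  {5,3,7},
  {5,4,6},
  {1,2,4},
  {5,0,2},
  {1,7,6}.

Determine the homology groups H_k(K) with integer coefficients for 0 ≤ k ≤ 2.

We work with the vertex ordering 0 < 1 < 2 < 3 < 4 < 5 < 6 < 7. The simplices of K, each written with vertices in increasing order, are:

  0-simplices (8): [0], [1], [2], [3], [4], [5], [6], [7]
  1-simplices (24): (24 of them)
  2-simplices (16): [0,1,2], [0,1,6], [0,2,5], [0,3,4], [0,3,6], [0,4,5], [1,2,4], [1,3,4], [1,3,7], [1,6,7], [2,3,5], [2,3,6], [2,4,6], [3,5,7], [4,5,6], [5,6,7]

Hence C_0 ≅ Z^8, C_1 ≅ Z^24, C_2 ≅ Z^16.

∂_1: C_1 → C_0 maps an edge to its endpoints' difference, ∂[p,q] = q − p. For instance
  ∂[2,5] = [5] − [2].
This gives a 8×24 integer matrix of rank 7; reducing to Smith normal form yields diagonal entries (1,1,1,1,1,1,1).

Boundary ∂_2: C_2 → C_1 sends each 2-simplex [p,q,r] to [q,r] − [p,r] + [p,q]. For instance
  ∂[5,6,7] = [6,7] − [5,7] + [5,6],
  ∂[1,3,4] = [3,4] − [1,4] + [1,3].
This gives a 24×16 integer matrix of rank 15; reducing to Smith normal form yields diagonal entries (1,1,1,1,1,1,1,1,1,1,1,1,1,1,1).

Reading off H_k = ker ∂_k / im ∂_{k+1}:

  H_0: rank C_0 − rank ∂_1 = 8 − 7 = 1, and the invariant factors of ∂_1 are all 1, so H_0 = Z.
  H_1: rank ker ∂_1 − rank ∂_2 = (24 − 7) − 15 = 2, and the invariant factors of ∂_2 are all 1, so H_1 = Z^2.
  H_2: rank ker ∂_2 − rank ∂_3 = (16 − 15) − 0 = 1, and there is no ∂_3, so H_2 = Z.

(K is a triangulation of the torus T^2.)

H_0 = Z,  H_1 = Z^2,  H_2 = Z.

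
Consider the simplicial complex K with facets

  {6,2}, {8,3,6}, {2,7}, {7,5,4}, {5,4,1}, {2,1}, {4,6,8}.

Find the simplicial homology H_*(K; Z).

H_0 = Z,  H_1 = Z^2,  H_2 = 0.

We work with the vertex ordering 1 < 2 < 3 < 4 < 5 < 6 < 7 < 8. The simplices of K, each written with vertices in increasing order, are:

  0-simplices (8): [1], [2], [3], [4], [5], [6], [7], [8]
  1-simplices (13): [1,2], [1,4], [1,5], [2,6], [2,7], [3,6], [3,8], [4,5], [4,6], [4,7], [4,8], [5,7], [6,8]
  2-simplices (4): [1,4,5], [3,6,8], [4,5,7], [4,6,8]

giving chain groups C_0 ≅ Z^8, C_1 ≅ Z^13, C_2 ≅ Z^4.

∂_1: C_1 → C_0 maps an edge to its endpoints' difference, ∂[p,q] = q − p. For instance
  ∂[1,2] = [2] − [1].
The 8×13 boundary matrix has rank 7 and Smith normal form diag(1,1,1,1,1,1,1).

Boundary ∂_2: C_2 → C_1 sends each 2-simplex [p,q,r] to [q,r] − [p,r] + [p,q]. For instance
  ∂[4,6,8] = [6,8] − [4,8] + [4,6],
  ∂[1,4,5] = [4,5] − [1,5] + [1,4].
The resulting 13×4 matrix has rank 4, and its Smith normal form has invariant factors (1,1,1,1).

Computing H_k = (kernel of ∂_k) / (image of ∂_{k+1}):

  H_0: rank C_0 − rank ∂_1 = 8 − 7 = 1, and the invariant factors of ∂_1 are all 1, so H_0 ≅ Z.
  H_1: rank ker ∂_1 − rank ∂_2 = (13 − 7) − 4 = 2, and the invariant factors of ∂_2 are all 1, so H_1 ≅ Z^2.
  H_2: rank ker ∂_2 − rank ∂_3 = (4 − 4) − 0 = 0, and there is no ∂_3, so H_2 ≅ 0.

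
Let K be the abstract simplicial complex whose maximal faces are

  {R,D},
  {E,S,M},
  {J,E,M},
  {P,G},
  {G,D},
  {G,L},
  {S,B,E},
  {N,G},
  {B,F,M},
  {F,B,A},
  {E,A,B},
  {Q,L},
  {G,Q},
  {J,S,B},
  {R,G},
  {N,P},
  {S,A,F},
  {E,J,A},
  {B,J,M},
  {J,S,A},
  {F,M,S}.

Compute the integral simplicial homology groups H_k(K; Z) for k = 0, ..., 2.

H_0 ≅ Z^2,  H_1 ≅ Z^3 ⊕ Z_2,  H_2 = 0.

Fix the vertex order A < B < D < E < F < G < J < L < M < N < P < Q < R < S and write every simplex with vertices in increasing order. Then dim K = 2 and the simplices of K are:

  0-simplices (14): A, B, D, E, F, G, J, L, M, N, P, Q, R, S
  1-simplices (27): AB, AE, AF, AJ, AS, BE, BF, BJ, BM, BS, DG, DR, EJ, EM, ES, FM, FS, GL, GN, GP, GQ, GR, JM, JS, LQ, MS, NP
  2-simplices (12): ABE, ABF, AEJ, AFS, AJS, BES, BFM, BJM, BJS, EJM, EMS, FMS

Hence C_0 ≅ Z^14, C_1 ≅ Z^27, C_2 ≅ Z^12.

Boundary ∂_1: C_1 → C_0 sends each edge [p,q] (with p < q) to q − p.
The resulting 14×27 matrix has rank 12, and its Smith normal form has invariant factors (1,1,1,1,1,1,1,1,1,1,1,1).

Boundary ∂_2: C_2 → C_1 sends each 2-simplex [p,q,r] to [q,r] − [p,r] + [p,q]. For instance
  ∂AFS = FS − AS + AF,
  ∂BJS = JS − BS + BJ.
The 27×12 boundary matrix has rank 12 and Smith normal form diag(1,1,1,1,1,1,1,1,1,1,1,2).

Reading off H_k = ker ∂_k / im ∂_{k+1}:

  H_0: rank C_0 − rank ∂_1 = 14 − 12 = 2, and the invariant factors of ∂_1 are all 1, so H_0 ≅ Z^2.
  H_1: rank ker ∂_1 − rank ∂_2 = (27 − 12) − 12 = 3, and ∂_2 has invariant factor 2 > 1, so H_1 ≅ Z^3 ⊕ Z_2.
  H_2: rank ker ∂_2 − rank ∂_3 = (12 − 12) − 0 = 0, and there is no ∂_3, so H_2 ≅ 0.

As a check, the Euler characteristic is 14 − 27 + 12 = -1, which agrees with 2 − 3 + 0 = -1.
(K is a triangulation of the disjoint union of a wedge of 3 circles and the real projective plane RP^2.)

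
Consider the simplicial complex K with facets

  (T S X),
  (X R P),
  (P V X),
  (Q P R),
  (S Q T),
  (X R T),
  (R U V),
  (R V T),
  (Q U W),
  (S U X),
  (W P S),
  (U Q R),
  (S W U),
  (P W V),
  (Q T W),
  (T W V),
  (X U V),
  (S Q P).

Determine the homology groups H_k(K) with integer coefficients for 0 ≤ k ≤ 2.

H_0 ≅ Z,  H_1 ≅ Z ⊕ Z/2Z,  H_2 = 0.

Take the total order P < Q < R < S < T < U < V < W < X on the vertex set. Then K (dimension 2) consists of the simplices:

  0-simplices (9): P, Q, R, S, T, U, V, W, X
  1-simplices (27): PQ, PR, PS, PV, PW, PX, QR, QS, QT, QU, QW, RT, RU, RV, RX, ST, SU, SW, SX, TV, TW, TX, UV, UW, UX, VW, VX
  2-simplices (18): PQR, PQS, PRX, PSW, PVW, PVX, QRU, QST, QTW, QUW, RTV, RTX, RUV, STX, SUW, SUX, TVW, UVX

so the chain groups are C_0 ≅ Z^9, C_1 ≅ Z^27, C_2 ≅ Z^18.

The boundary map ∂_1: C_1 → C_0 maps an edge to its endpoints' difference, ∂[p,q] = q − p.
This gives a 9×27 integer matrix of rank 8; reducing to Smith normal form yields diagonal entries (1,1,1,1,1,1,1,1).

The boundary map ∂_2: C_2 → C_1 acts by ∂[p,q,r] = [q,r] − [p,r] + [p,q]. For instance
  ∂PQR = QR − PR + PQ,
  ∂TVW = VW − TW + TV.
This gives a 27×18 integer matrix of rank 18; reducing to Smith normal form yields diagonal entries (1,1,1,1,1,1,1,1,1,1,1,1,1,1,1,1,1,2).

Reading off H_k = ker ∂_k / im ∂_{k+1}:

  H_0: rank C_0 − rank ∂_1 = 9 − 8 = 1, and the invariant factors of ∂_1 are all 1, so H_0 = Z.
  H_1: rank ker ∂_1 − rank ∂_2 = (27 − 8) − 18 = 1, and ∂_2 has invariant factor 2 > 1, so H_1 = Z ⊕ Z/2Z.
  H_2: rank ker ∂_2 − rank ∂_3 = (18 − 18) − 0 = 0, and there is no ∂_3, so H_2 = 0.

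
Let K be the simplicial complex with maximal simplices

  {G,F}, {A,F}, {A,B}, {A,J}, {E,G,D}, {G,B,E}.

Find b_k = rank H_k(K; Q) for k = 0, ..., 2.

Order the vertices as A < B < D < E < F < G < J. Listing each simplex with vertices in this order, K has dimension 2 with simplices:

  0-simplices (7): A, B, D, E, F, G, J
  1-simplices (9): AB, AF, AJ, BE, BG, DE, DG, EG, FG
  2-simplices (2): BEG, DEG

giving chain groups C_0 ≅ Z^7, C_1 ≅ Z^9, C_2 ≅ Z^2.

The boundary map ∂_1: C_1 → C_0 is given by ∂[p,q] = [q] − [p].
This gives a 7×9 integer matrix of rank 6; reducing to Smith normal form yields diagonal entries (1,1,1,1,1,1).

∂_2: C_2 → C_1 maps a triangle to the signed sum of its edges. For instance
  ∂BEG = EG − BG + BE,
  ∂DEG = EG − DG + DE.
This gives a 9×2 integer matrix of rank 2; reducing to Smith normal form yields diagonal entries (1,1).

Now H_k = ker ∂_k / im ∂_{k+1}, so:

  H_0: rank C_0 − rank ∂_1 = 7 − 6 = 1, and the invariant factors of ∂_1 are all 1, so H_0 = Z.
  H_1: rank ker ∂_1 − rank ∂_2 = (9 − 6) − 2 = 1, and the invariant factors of ∂_2 are all 1, so H_1 = Z.
  H_2: rank ker ∂_2 − rank ∂_3 = (2 − 2) − 0 = 0, and there is no ∂_3, so H_2 = 0.

Hence the Betti numbers are b_0 = 1, b_1 = 1, b_2 = 0.

b_0 = 1, b_1 = 1, b_2 = 0.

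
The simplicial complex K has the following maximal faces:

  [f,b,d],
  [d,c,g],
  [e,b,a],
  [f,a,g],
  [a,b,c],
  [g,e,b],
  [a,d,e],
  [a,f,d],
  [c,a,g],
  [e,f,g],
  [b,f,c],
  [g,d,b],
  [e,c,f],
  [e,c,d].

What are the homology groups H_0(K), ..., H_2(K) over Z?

H_0 ≅ Z,  H_1 ≅ Z^2,  H_2 ≅ Z.

K has 7 vertices, 21 edges, 14 triangles.
rank ∂_0 = 0, rank ∂_1 = 6 ⇒ b_0 = 7 − 0 − 6 = 1; all invariant factors of ∂_1 are 1 so no torsion. So H_0 ≅ Z.
rank ∂_1 = 6, rank ∂_2 = 13 ⇒ b_1 = 21 − 6 − 13 = 2; all invariant factors of ∂_2 are 1 so no torsion. So H_1 ≅ Z^2.
rank ∂_2 = 13, rank ∂_3 = 0 ⇒ b_2 = 14 − 13 − 0 = 1. So H_2 ≅ Z.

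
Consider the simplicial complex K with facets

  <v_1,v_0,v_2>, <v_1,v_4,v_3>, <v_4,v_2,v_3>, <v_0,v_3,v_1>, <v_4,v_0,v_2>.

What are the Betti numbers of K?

b_0 = 1, b_1 = 1, b_2 = 0.

We work with the vertex ordering v_0 < v_1 < v_2 < v_3 < v_4. The simplices of K, each written with vertices in increasing order, are:

  0-simplices (5): [v_0], [v_1], [v_2], [v_3], [v_4]
  1-simplices (10): [v_0,v_1], [v_0,v_2], [v_0,v_3], [v_0,v_4], [v_1,v_2], [v_1,v_3], [v_1,v_4], [v_2,v_3], [v_2,v_4], [v_3,v_4]
  2-simplices (5): [v_0,v_1,v_2], [v_0,v_1,v_3], [v_0,v_2,v_4], [v_1,v_3,v_4], [v_2,v_3,v_4]

giving chain groups C_0 ≅ Z^5, C_1 ≅ Z^10, C_2 ≅ Z^5.

∂_1: C_1 → C_0 sends each edge [p,q] (with p < q) to q − p.
The resulting 5×10 matrix has rank 4, and its Smith normal form has invariant factors (1,1,1,1).

∂_2: C_2 → C_1 maps a triangle to the signed sum of its edges. For instance
  ∂[v_1,v_3,v_4] = [v_3,v_4] − [v_1,v_4] + [v_1,v_3],
  ∂[v_2,v_3,v_4] = [v_3,v_4] − [v_2,v_4] + [v_2,v_3].
This gives a 10×5 integer matrix of rank 5; reducing to Smith normal form yields diagonal entries (1,1,1,1,1).

Reading off H_k = ker ∂_k / im ∂_{k+1}:

  H_0: rank C_0 − rank ∂_1 = 5 − 4 = 1, and the invariant factors of ∂_1 are all 1, so H_0 = Z.
  H_1: rank ker ∂_1 − rank ∂_2 = (10 − 4) − 5 = 1, and the invariant factors of ∂_2 are all 1, so H_1 = Z.
  H_2: rank ker ∂_2 − rank ∂_3 = (5 − 5) − 0 = 0, and there is no ∂_3, so H_2 = 0.

As a check, the Euler characteristic is 5 − 10 + 5 = 0, which agrees with 1 − 1 + 0 = 0.

Hence the Betti numbers are b_0 = 1, b_1 = 1, b_2 = 0.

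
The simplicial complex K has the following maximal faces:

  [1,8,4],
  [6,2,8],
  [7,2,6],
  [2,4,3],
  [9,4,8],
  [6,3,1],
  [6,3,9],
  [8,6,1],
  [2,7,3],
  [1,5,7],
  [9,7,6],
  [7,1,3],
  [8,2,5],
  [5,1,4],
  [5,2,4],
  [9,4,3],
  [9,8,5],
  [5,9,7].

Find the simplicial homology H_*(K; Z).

Take the total order 1 < 2 < 3 < 4 < 5 < 6 < 7 < 8 < 9 on the vertex set. Then K (dimension 2) consists of the simplices:

  0-simplices (9): [1], [2], [3], [4], [5], [6], [7], [8], [9]
  1-simplices (27): (27 of them)
  2-simplices (18): [1,3,6], [1,3,7], [1,4,5], [1,4,8], [1,5,7], [1,6,8], [2,3,4], [2,3,7], [2,4,5], [2,5,8], [2,6,7], [2,6,8], [3,4,9], [3,6,9], [4,8,9], [5,7,9], [5,8,9], [6,7,9]

so the chain groups are C_0 ≅ Z^9, C_1 ≅ Z^27, C_2 ≅ Z^18.

Boundary ∂_1: C_1 → C_0 maps an edge to its endpoints' difference, ∂[p,q] = q − p. For instance
  ∂[4,5] = [5] − [4].
This gives a 9×27 integer matrix of rank 8; reducing to Smith normal form yields diagonal entries (1,1,1,1,1,1,1,1).

The boundary map ∂_2: C_2 → C_1 acts by ∂[p,q,r] = [q,r] − [p,r] + [p,q]. For instance
  ∂[5,8,9] = [8,9] − [5,9] + [5,8],
  ∂[1,3,6] = [3,6] − [1,6] + [1,3].
As a 27×18 matrix over Z this has rank 18, with invariant factors (1,1,1,1,1,1,1,1,1,1,1,1,1,1,1,1,1,2).

Computing H_k = (kernel of ∂_k) / (image of ∂_{k+1}):

  H_0: rank C_0 − rank ∂_1 = 9 − 8 = 1, and the invariant factors of ∂_1 are all 1, so H_0 = Z.
  H_1: rank ker ∂_1 − rank ∂_2 = (27 − 8) − 18 = 1, and ∂_2 has invariant factor 2 > 1, so H_1 = Z ⊕ Z/2Z.
  H_2: rank ker ∂_2 − rank ∂_3 = (18 − 18) − 0 = 0, and there is no ∂_3, so H_2 = 0.

As a check, the Euler characteristic is 9 − 27 + 18 = 0, which agrees with 1 − 1 + 0 = 0.

H_0 = Z,  H_1 = Z ⊕ Z/2Z,  H_2 = 0.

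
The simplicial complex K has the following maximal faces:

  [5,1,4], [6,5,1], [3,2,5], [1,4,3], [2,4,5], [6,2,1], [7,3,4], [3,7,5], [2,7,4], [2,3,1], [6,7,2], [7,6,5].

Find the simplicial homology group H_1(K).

Take the total order 1 < 2 < 3 < 4 < 5 < 6 < 7 on the vertex set. Then K (dimension 2) consists of the simplices:

  0-simplices (7): [1], [2], [3], [4], [5], [6], [7]
  1-simplices (18): [1,2], [1,3], [1,4], [1,5], [1,6], [2,3], [2,4], [2,5], [2,6], [2,7], [3,4], [3,5], [3,7], [4,5], [4,7], [5,6], [5,7], [6,7]
  2-simplices (12): [1,2,3], [1,2,6], [1,3,4], [1,4,5], [1,5,6], [2,3,5], [2,4,5], [2,4,7], [2,6,7], [3,4,7], [3,5,7], [5,6,7]

giving chain groups C_0 ≅ Z^7, C_1 ≅ Z^18, C_2 ≅ Z^12.

The boundary map ∂_1: C_1 → C_0 is given by ∂[p,q] = [q] − [p].
As a 7×18 matrix over Z this has rank 6, with invariant factors (1,1,1,1,1,1).

∂_2: C_2 → C_1 maps a triangle to the signed sum of its edges. For instance
  ∂[1,5,6] = [5,6] − [1,6] + [1,5],
  ∂[2,4,5] = [4,5] − [2,5] + [2,4].
This gives a 18×12 integer matrix of rank 12; reducing to Smith normal form yields diagonal entries (1,1,1,1,1,1,1,1,1,1,1,2).

Computing H_k = (kernel of ∂_k) / (image of ∂_{k+1}):

  H_1: rank ker ∂_1 − rank ∂_2 = (18 − 6) − 12 = 0, and ∂_2 has invariant factor 2 > 1, so H_1 = Z/2Z.

(K is a triangulation of the real projective plane RP^2.)

H_1 ≅ Z/2Z.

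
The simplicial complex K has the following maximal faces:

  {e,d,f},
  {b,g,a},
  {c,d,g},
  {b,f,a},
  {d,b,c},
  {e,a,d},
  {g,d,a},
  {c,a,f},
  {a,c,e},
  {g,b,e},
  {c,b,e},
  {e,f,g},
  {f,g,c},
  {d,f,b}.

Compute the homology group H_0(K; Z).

H_0 ≅ Z.

We work with the vertex ordering a < b < c < d < e < f < g. The simplices of K, each written with vertices in increasing order, are:

  0-simplices (7): a, b, c, d, e, f, g
  1-simplices (21): ab, ac, ad, ae, af, ag, bc, bd, be, bf, bg, cd, ce, cf, cg, de, df, dg, ef, eg, fg
  2-simplices (14): abf, abg, ace, acf, ade, adg, bcd, bce, bdf, beg, cdg, cfg, def, efg

giving chain groups C_0 ≅ Z^7, C_1 ≅ Z^21, C_2 ≅ Z^14.

Boundary ∂_1: C_1 → C_0 is given by ∂[p,q] = [q] − [p].
As a 7×21 matrix over Z this has rank 6, with invariant factors (1,1,1,1,1,1).

∂_2: C_2 → C_1 maps a triangle to the signed sum of its edges. For instance
  ∂ade = de − ae + ad,
  ∂abg = bg − ag + ab.
The 21×14 boundary matrix has rank 13 and Smith normal form diag(1,1,1,1,1,1,1,1,1,1,1,1,1).

Now H_k = ker ∂_k / im ∂_{k+1}, so:

  H_0: rank C_0 − rank ∂_1 = 7 − 6 = 1, and the invariant factors of ∂_1 are all 1, so H_0 ≅ Z.

(K is a triangulation of the torus T^2.)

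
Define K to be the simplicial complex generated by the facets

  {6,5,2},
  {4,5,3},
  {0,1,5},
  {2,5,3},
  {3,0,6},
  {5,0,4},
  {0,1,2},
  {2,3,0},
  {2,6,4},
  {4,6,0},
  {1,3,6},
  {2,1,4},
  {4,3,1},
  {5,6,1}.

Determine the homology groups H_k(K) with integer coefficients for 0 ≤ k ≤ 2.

Take the total order 0 < 1 < 2 < 3 < 4 < 5 < 6 on the vertex set. Then K (dimension 2) consists of the simplices:

  0-simplices (7): [0], [1], [2], [3], [4], [5], [6]
  1-simplices (21): [0,1], [0,2], [0,3], [0,4], [0,5], [0,6], [1,2], [1,3], [1,4], [1,5], [1,6], [2,3], [2,4], [2,5], [2,6], [3,4], [3,5], [3,6], [4,5], [4,6], [5,6]
  2-simplices (14): [0,1,2], [0,1,5], [0,2,3], [0,3,6], [0,4,5], [0,4,6], [1,2,4], [1,3,4], [1,3,6], [1,5,6], [2,3,5], [2,4,6], [2,5,6], [3,4,5]

so the chain groups are C_0 ≅ Z^7, C_1 ≅ Z^21, C_2 ≅ Z^14.

Boundary ∂_1: C_1 → C_0 sends each edge [p,q] (with p < q) to q − p.
The resulting 7×21 matrix has rank 6, and its Smith normal form has invariant factors (1,1,1,1,1,1).

The boundary map ∂_2: C_2 → C_1 acts by ∂[p,q,r] = [q,r] − [p,r] + [p,q]. For instance
  ∂[1,2,4] = [2,4] − [1,4] + [1,2],
  ∂[0,3,6] = [3,6] − [0,6] + [0,3].
As a 21×14 matrix over Z this has rank 13, with invariant factors (1,1,1,1,1,1,1,1,1,1,1,1,1).

Reading off H_k = ker ∂_k / im ∂_{k+1}:

  H_0: rank C_0 − rank ∂_1 = 7 − 6 = 1, and the invariant factors of ∂_1 are all 1, so H_0 = Z.
  H_1: rank ker ∂_1 − rank ∂_2 = (21 − 6) − 13 = 2, and the invariant factors of ∂_2 are all 1, so H_1 = Z^2.
  H_2: rank ker ∂_2 − rank ∂_3 = (14 − 13) − 0 = 1, and there is no ∂_3, so H_2 = Z.

(K is a triangulation of the torus T^2.)

H_0 ≅ Z,  H_1 ≅ Z^2,  H_2 ≅ Z.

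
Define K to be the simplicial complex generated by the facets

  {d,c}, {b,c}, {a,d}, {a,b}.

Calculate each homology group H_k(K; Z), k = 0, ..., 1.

K has 4 vertices, 4 edges.
rank ∂_0 = 0, rank ∂_1 = 3 ⇒ b_0 = 4 − 0 − 3 = 1; all invariant factors of ∂_1 are 1 so no torsion. So H_0 ≅ Z.
rank ∂_1 = 3, rank ∂_2 = 0 ⇒ b_1 = 4 − 3 − 0 = 1. So H_1 ≅ Z.

H_0 = Z,  H_1 = Z.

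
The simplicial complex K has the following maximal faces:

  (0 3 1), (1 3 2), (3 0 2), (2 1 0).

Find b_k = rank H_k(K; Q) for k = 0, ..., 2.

Take the total order 0 < 1 < 2 < 3 on the vertex set. Then K (dimension 2) consists of the simplices:

  0-simplices (4): [0], [1], [2], [3]
  1-simplices (6): [0,1], [0,2], [0,3], [1,2], [1,3], [2,3]
  2-simplices (4): [0,1,2], [0,1,3], [0,2,3], [1,2,3]

Hence C_0 ≅ Z^4, C_1 ≅ Z^6, C_2 ≅ Z^4.

∂_1: C_1 → C_0 sends each edge [p,q] (with p < q) to q − p. For instance
  ∂[1,3] = [3] − [1].
This gives a 4×6 integer matrix of rank 3; reducing to Smith normal form yields diagonal entries (1,1,1).

Boundary ∂_2: C_2 → C_1 maps a triangle to the signed sum of its edges. For instance
  ∂[0,1,2] = [1,2] − [0,2] + [0,1],
  ∂[1,2,3] = [2,3] − [1,3] + [1,2].
This gives a 6×4 integer matrix of rank 3; reducing to Smith normal form yields diagonal entries (1,1,1).

Now H_k = ker ∂_k / im ∂_{k+1}, so:

  H_0: rank C_0 − rank ∂_1 = 4 − 3 = 1, and the invariant factors of ∂_1 are all 1, so H_0 = Z.
  H_1: rank ker ∂_1 − rank ∂_2 = (6 − 3) − 3 = 0, and the invariant factors of ∂_2 are all 1, so H_1 = 0.
  H_2: rank ker ∂_2 − rank ∂_3 = (4 − 3) − 0 = 1, and there is no ∂_3, so H_2 = Z.

Hence the Betti numbers are b_0 = 1, b_1 = 0, b_2 = 1.

b_0 = 1, b_1 = 0, b_2 = 1.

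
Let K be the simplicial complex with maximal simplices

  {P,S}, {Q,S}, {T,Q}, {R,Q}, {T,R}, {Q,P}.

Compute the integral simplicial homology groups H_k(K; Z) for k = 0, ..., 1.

H_0 = Z,  H_1 = Z^2.

Take the total order P < Q < R < S < T on the vertex set. Then K (dimension 1) consists of the simplices:

  0-simplices (5): P, Q, R, S, T
  1-simplices (6): PQ, PS, QR, QS, QT, RT

Hence C_0 ≅ Z^5, C_1 ≅ Z^6.

The boundary map ∂_1: C_1 → C_0 maps an edge to its endpoints' difference, ∂[p,q] = q − p. For instance
  ∂PS = S − P.
This gives a 5×6 integer matrix of rank 4; reducing to Smith normal form yields diagonal entries (1,1,1,1).

From H_k ≅ ker(∂_k) / im(∂_{k+1}) we obtain:

  H_0: rank C_0 − rank ∂_1 = 5 − 4 = 1, and the invariant factors of ∂_1 are all 1, so H_0 ≅ Z.
  H_1: rank ker ∂_1 − rank ∂_2 = (6 − 4) − 0 = 2, and there is no ∂_2, so H_1 ≅ Z^2.

(K is a triangulation of a wedge of 2 circles.)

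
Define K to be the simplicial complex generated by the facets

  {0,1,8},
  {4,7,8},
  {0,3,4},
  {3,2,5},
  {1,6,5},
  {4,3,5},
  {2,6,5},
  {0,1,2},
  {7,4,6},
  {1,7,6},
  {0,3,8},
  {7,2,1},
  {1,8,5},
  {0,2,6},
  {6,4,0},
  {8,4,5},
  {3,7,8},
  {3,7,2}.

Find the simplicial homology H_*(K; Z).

H_0 = Z,  H_1 = Z ⊕ Z/2,  H_2 = 0.

We work with the vertex ordering 0 < 1 < 2 < 3 < 4 < 5 < 6 < 7 < 8. The simplices of K, each written with vertices in increasing order, are:

  0-simplices (9): [0], [1], [2], [3], [4], [5], [6], [7], [8]
  1-simplices (27): (27 of them)
  2-simplices (18): [0,1,2], [0,1,8], [0,2,6], [0,3,4], [0,3,8], [0,4,6], [1,2,7], [1,5,6], [1,5,8], [1,6,7], [2,3,5], [2,3,7], [2,5,6], [3,4,5], [3,7,8], [4,5,8], [4,6,7], [4,7,8]

Hence C_0 ≅ Z^9, C_1 ≅ Z^27, C_2 ≅ Z^18.

Boundary ∂_1: C_1 → C_0 is given by ∂[p,q] = [q] − [p]. For instance
  ∂[0,1] = [1] − [0].
As a 9×27 matrix over Z this has rank 8, with invariant factors (1,1,1,1,1,1,1,1).

Boundary ∂_2: C_2 → C_1 sends each 2-simplex [p,q,r] to [q,r] − [p,r] + [p,q]. For instance
  ∂[4,7,8] = [7,8] − [4,8] + [4,7],
  ∂[0,2,6] = [2,6] − [0,6] + [0,2].
The resulting 27×18 matrix has rank 18, and its Smith normal form has invariant factors (1,1,1,1,1,1,1,1,1,1,1,1,1,1,1,1,1,2).

From H_k ≅ ker(∂_k) / im(∂_{k+1}) we obtain:

  H_0: rank C_0 − rank ∂_1 = 9 − 8 = 1, and the invariant factors of ∂_1 are all 1, so H_0 = Z.
  H_1: rank ker ∂_1 − rank ∂_2 = (27 − 8) − 18 = 1, and ∂_2 has invariant factor 2 > 1, so H_1 = Z ⊕ Z/2.
  H_2: rank ker ∂_2 − rank ∂_3 = (18 − 18) − 0 = 0, and there is no ∂_3, so H_2 = 0.

As a check, the Euler characteristic is 9 − 27 + 18 = 0, which agrees with 1 − 1 + 0 = 0.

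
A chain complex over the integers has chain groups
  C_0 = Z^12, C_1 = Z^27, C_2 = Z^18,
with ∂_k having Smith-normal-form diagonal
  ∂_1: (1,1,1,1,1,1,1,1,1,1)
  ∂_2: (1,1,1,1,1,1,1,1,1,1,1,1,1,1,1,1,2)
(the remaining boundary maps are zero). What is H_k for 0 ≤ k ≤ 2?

H_0 = Z^2,  H_1 = Z_2,  H_2 = Z.

H_0: b_0 = 12 − 0 − 10 = 2; torsion from ∂_1 factors > 1: none. So H_0 = Z^2.
H_1: b_1 = 27 − 10 − 17 = 0; torsion from ∂_2 factors > 1: [2]. So H_1 = Z_2.
H_2: b_2 = 18 − 17 − 0 = 1; torsion from ∂_3 factors > 1: none. So H_2 = Z.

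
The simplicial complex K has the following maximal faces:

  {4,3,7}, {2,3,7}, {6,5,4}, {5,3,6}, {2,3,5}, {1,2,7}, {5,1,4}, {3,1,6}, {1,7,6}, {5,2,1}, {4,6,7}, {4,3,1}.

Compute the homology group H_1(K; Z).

Take the total order 1 < 2 < 3 < 4 < 5 < 6 < 7 on the vertex set. Then K (dimension 2) consists of the simplices:

  0-simplices (7): [1], [2], [3], [4], [5], [6], [7]
  1-simplices (18): [1,2], [1,3], [1,4], [1,5], [1,6], [1,7], [2,3], [2,5], [2,7], [3,4], [3,5], [3,6], [3,7], [4,5], [4,6], [4,7], [5,6], [6,7]
  2-simplices (12): [1,2,5], [1,2,7], [1,3,4], [1,3,6], [1,4,5], [1,6,7], [2,3,5], [2,3,7], [3,4,7], [3,5,6], [4,5,6], [4,6,7]

Hence C_0 ≅ Z^7, C_1 ≅ Z^18, C_2 ≅ Z^12.

∂_1: C_1 → C_0 is given by ∂[p,q] = [q] − [p]. For instance
  ∂[1,6] = [6] − [1].
The 7×18 boundary matrix has rank 6 and Smith normal form diag(1,1,1,1,1,1).

Boundary ∂_2: C_2 → C_1 maps a triangle to the signed sum of its edges. For instance
  ∂[2,3,5] = [3,5] − [2,5] + [2,3],
  ∂[2,3,7] = [3,7] − [2,7] + [2,3].
As a 18×12 matrix over Z this has rank 12, with invariant factors (1,1,1,1,1,1,1,1,1,1,1,2).

From H_k ≅ ker(∂_k) / im(∂_{k+1}) we obtain:

  H_1: rank ker ∂_1 − rank ∂_2 = (18 − 6) − 12 = 0, and ∂_2 has invariant factor 2 > 1, so H_1 ≅ Z/2.

H_1 ≅ Z/2.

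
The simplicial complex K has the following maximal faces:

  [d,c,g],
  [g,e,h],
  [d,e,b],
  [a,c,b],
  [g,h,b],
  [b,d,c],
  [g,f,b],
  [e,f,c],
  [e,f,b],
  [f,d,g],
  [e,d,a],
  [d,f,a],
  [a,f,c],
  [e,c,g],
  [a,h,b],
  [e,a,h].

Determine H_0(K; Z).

Take the total order a < b < c < d < e < f < g < h on the vertex set. Then K (dimension 2) consists of the simplices:

  0-simplices (8): a, b, c, d, e, f, g, h
  1-simplices (24): ab, ac, ad, ae, af, ah, bc, bd, be, bf, bg, bh, cd, ce, cf, cg, de, df, dg, ef, eg, eh, fg, gh
  2-simplices (16): abc, abh, acf, ade, adf, aeh, bcd, bde, bef, bfg, bgh, cdg, cef, ceg, dfg, egh

so the chain groups are C_0 ≅ Z^8, C_1 ≅ Z^24, C_2 ≅ Z^16.

The boundary map ∂_1: C_1 → C_0 maps an edge to its endpoints' difference, ∂[p,q] = q − p. For instance
  ∂ce = e − c.
This gives a 8×24 integer matrix of rank 7; reducing to Smith normal form yields diagonal entries (1,1,1,1,1,1,1).

Boundary ∂_2: C_2 → C_1 acts by ∂[p,q,r] = [q,r] − [p,r] + [p,q]. For instance
  ∂aeh = eh − ah + ae,
  ∂cdg = dg − cg + cd.
The resulting 24×16 matrix has rank 15, and its Smith normal form has invariant factors (1,1,1,1,1,1,1,1,1,1,1,1,1,1,1).

Computing H_k = (kernel of ∂_k) / (image of ∂_{k+1}):

  H_0: rank C_0 − rank ∂_1 = 8 − 7 = 1, and the invariant factors of ∂_1 are all 1, so H_0 = Z.

H_0 ≅ Z.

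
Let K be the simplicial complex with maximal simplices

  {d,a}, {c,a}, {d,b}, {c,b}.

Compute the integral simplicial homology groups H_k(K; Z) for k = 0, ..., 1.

H_0 = Z,  H_1 = Z.

Take the total order a < b < c < d on the vertex set. Then K (dimension 1) consists of the simplices:

  0-simplices (4): a, b, c, d
  1-simplices (4): ac, ad, bc, bd

Hence C_0 ≅ Z^4, C_1 ≅ Z^4.

∂_1: C_1 → C_0 sends each edge [p,q] (with p < q) to q − p.
The 4×4 boundary matrix has rank 3 and Smith normal form diag(1,1,1).

Now H_k = ker ∂_k / im ∂_{k+1}, so:

  H_0: rank C_0 − rank ∂_1 = 4 − 3 = 1, and the invariant factors of ∂_1 are all 1, so H_0 = Z.
  H_1: rank ker ∂_1 − rank ∂_2 = (4 − 3) − 0 = 1, and there is no ∂_2, so H_1 = Z.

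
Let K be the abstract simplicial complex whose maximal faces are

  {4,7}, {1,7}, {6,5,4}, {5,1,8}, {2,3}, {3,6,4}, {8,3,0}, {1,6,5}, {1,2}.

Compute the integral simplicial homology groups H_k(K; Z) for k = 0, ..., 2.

H_0 = Z,  H_1 = Z^3,  H_2 = 0.

Fix the vertex order 0 < 1 < 2 < 3 < 4 < 5 < 6 < 7 < 8 and write every simplex with vertices in increasing order. Then dim K = 2 and the simplices of K are:

  0-simplices (9): [0], [1], [2], [3], [4], [5], [6], [7], [8]
  1-simplices (16): [0,3], [0,8], [1,2], [1,5], [1,6], [1,7], [1,8], [2,3], [3,4], [3,6], [3,8], [4,5], [4,6], [4,7], [5,6], [5,8]
  2-simplices (5): [0,3,8], [1,5,6], [1,5,8], [3,4,6], [4,5,6]

so the chain groups are C_0 ≅ Z^9, C_1 ≅ Z^16, C_2 ≅ Z^5.

The boundary map ∂_1: C_1 → C_0 is given by ∂[p,q] = [q] − [p]. For instance
  ∂[2,3] = [3] − [2].
As a 9×16 matrix over Z this has rank 8, with invariant factors (1,1,1,1,1,1,1,1).

∂_2: C_2 → C_1 maps a triangle to the signed sum of its edges. For instance
  ∂[0,3,8] = [3,8] − [0,8] + [0,3],
  ∂[3,4,6] = [4,6] − [3,6] + [3,4].
The resulting 16×5 matrix has rank 5, and its Smith normal form has invariant factors (1,1,1,1,1).

Computing H_k = (kernel of ∂_k) / (image of ∂_{k+1}):

  H_0: rank C_0 − rank ∂_1 = 9 − 8 = 1, and the invariant factors of ∂_1 are all 1, so H_0 ≅ Z.
  H_1: rank ker ∂_1 − rank ∂_2 = (16 − 8) − 5 = 3, and the invariant factors of ∂_2 are all 1, so H_1 ≅ Z^3.
  H_2: rank ker ∂_2 − rank ∂_3 = (5 − 5) − 0 = 0, and there is no ∂_3, so H_2 ≅ 0.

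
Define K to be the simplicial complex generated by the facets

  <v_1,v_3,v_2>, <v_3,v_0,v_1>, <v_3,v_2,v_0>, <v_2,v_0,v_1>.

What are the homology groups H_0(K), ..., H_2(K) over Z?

H_0 ≅ Z,  H_1 = 0,  H_2 ≅ Z.

Take the total order v_0 < v_1 < v_2 < v_3 on the vertex set. Then K (dimension 2) consists of the simplices:

  0-simplices (4): [v_0], [v_1], [v_2], [v_3]
  1-simplices (6): [v_0,v_1], [v_0,v_2], [v_0,v_3], [v_1,v_2], [v_1,v_3], [v_2,v_3]
  2-simplices (4): [v_0,v_1,v_2], [v_0,v_1,v_3], [v_0,v_2,v_3], [v_1,v_2,v_3]

so the chain groups are C_0 ≅ Z^4, C_1 ≅ Z^6, C_2 ≅ Z^4.

Boundary ∂_1: C_1 → C_0 is given by ∂[p,q] = [q] − [p]. For instance
  ∂[v_1,v_3] = [v_3] − [v_1].
As a 4×6 matrix over Z this has rank 3, with invariant factors (1,1,1).

∂_2: C_2 → C_1 sends each 2-simplex [p,q,r] to [q,r] − [p,r] + [p,q]. For instance
  ∂[v_0,v_2,v_3] = [v_2,v_3] − [v_0,v_3] + [v_0,v_2],
  ∂[v_0,v_1,v_2] = [v_1,v_2] − [v_0,v_2] + [v_0,v_1].
As a 6×4 matrix over Z this has rank 3, with invariant factors (1,1,1).

From H_k ≅ ker(∂_k) / im(∂_{k+1}) we obtain:

  H_0: rank C_0 − rank ∂_1 = 4 − 3 = 1, and the invariant factors of ∂_1 are all 1, so H_0 = Z.
  H_1: rank ker ∂_1 − rank ∂_2 = (6 − 3) − 3 = 0, and the invariant factors of ∂_2 are all 1, so H_1 = 0.
  H_2: rank ker ∂_2 − rank ∂_3 = (4 − 3) − 0 = 1, and there is no ∂_3, so H_2 = Z.

As a check, the Euler characteristic is 4 − 6 + 4 = 2, which agrees with 1 − 0 + 1 = 2.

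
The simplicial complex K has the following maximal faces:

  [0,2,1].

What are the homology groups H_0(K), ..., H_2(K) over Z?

H_0 = Z,  H_1 = 0,  H_2 = 0.

K has 3 vertices, 3 edges, 1 triangle.
rank ∂_0 = 0, rank ∂_1 = 2 ⇒ b_0 = 3 − 0 − 2 = 1; all invariant factors of ∂_1 are 1 so no torsion. So H_0 ≅ Z.
rank ∂_1 = 2, rank ∂_2 = 1 ⇒ b_1 = 3 − 2 − 1 = 0; all invariant factors of ∂_2 are 1 so no torsion. So H_1 ≅ 0.
rank ∂_2 = 1, rank ∂_3 = 0 ⇒ b_2 = 1 − 1 − 0 = 0. So H_2 ≅ 0.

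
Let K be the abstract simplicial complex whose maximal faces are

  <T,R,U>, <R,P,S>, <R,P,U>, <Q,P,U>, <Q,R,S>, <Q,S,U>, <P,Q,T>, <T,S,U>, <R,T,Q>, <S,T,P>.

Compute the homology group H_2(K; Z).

Order the vertices as P < Q < R < S < T < U. Listing each simplex with vertices in this order, K has dimension 2 with simplices:

  0-simplices (6): P, Q, R, S, T, U
  1-simplices (15): PQ, PR, PS, PT, PU, QR, QS, QT, QU, RS, RT, RU, ST, SU, TU
  2-simplices (10): PQT, PQU, PRS, PRU, PST, QRS, QRT, QSU, RTU, STU

Hence C_0 ≅ Z^6, C_1 ≅ Z^15, C_2 ≅ Z^10.

∂_1: C_1 → C_0 maps an edge to its endpoints' difference, ∂[p,q] = q − p. For instance
  ∂RS = S − R.
The 6×15 boundary matrix has rank 5 and Smith normal form diag(1,1,1,1,1).

Boundary ∂_2: C_2 → C_1 acts by ∂[p,q,r] = [q,r] − [p,r] + [p,q]. For instance
  ∂STU = TU − SU + ST,
  ∂PQT = QT − PT + PQ.
This gives a 15×10 integer matrix of rank 10; reducing to Smith normal form yields diagonal entries (1,1,1,1,1,1,1,1,1,2).

Now H_k = ker ∂_k / im ∂_{k+1}, so:

  H_2: rank ker ∂_2 − rank ∂_3 = (10 − 10) − 0 = 0, and there is no ∂_3, so H_2 = 0.

H_2 ≅ 0.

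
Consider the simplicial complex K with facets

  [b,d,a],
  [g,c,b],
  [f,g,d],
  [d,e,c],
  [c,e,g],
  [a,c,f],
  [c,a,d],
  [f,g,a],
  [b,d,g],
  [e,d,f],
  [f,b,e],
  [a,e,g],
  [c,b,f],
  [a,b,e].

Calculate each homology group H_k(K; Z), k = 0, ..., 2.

H_0 ≅ Z,  H_1 ≅ Z^2,  H_2 ≅ Z.

Fix the vertex order a < b < c < d < e < f < g and write every simplex with vertices in increasing order. Then dim K = 2 and the simplices of K are:

  0-simplices (7): a, b, c, d, e, f, g
  1-simplices (21): ab, ac, ad, ae, af, ag, bc, bd, be, bf, bg, cd, ce, cf, cg, de, df, dg, ef, eg, fg
  2-simplices (14): abd, abe, acd, acf, aeg, afg, bcf, bcg, bdg, bef, cde, ceg, def, dfg

giving chain groups C_0 ≅ Z^7, C_1 ≅ Z^21, C_2 ≅ Z^14.

The boundary map ∂_1: C_1 → C_0 is given by ∂[p,q] = [q] − [p]. For instance
  ∂ag = g − a.
As a 7×21 matrix over Z this has rank 6, with invariant factors (1,1,1,1,1,1).

∂_2: C_2 → C_1 sends each 2-simplex [p,q,r] to [q,r] − [p,r] + [p,q]. For instance
  ∂abd = bd − ad + ab,
  ∂abe = be − ae + ab.
The resulting 21×14 matrix has rank 13, and its Smith normal form has invariant factors (1,1,1,1,1,1,1,1,1,1,1,1,1).

Computing H_k = (kernel of ∂_k) / (image of ∂_{k+1}):

  H_0: rank C_0 − rank ∂_1 = 7 − 6 = 1, and the invariant factors of ∂_1 are all 1, so H_0 ≅ Z.
  H_1: rank ker ∂_1 − rank ∂_2 = (21 − 6) − 13 = 2, and the invariant factors of ∂_2 are all 1, so H_1 ≅ Z^2.
  H_2: rank ker ∂_2 − rank ∂_3 = (14 − 13) − 0 = 1, and there is no ∂_3, so H_2 ≅ Z.

(K is a triangulation of the torus T^2.)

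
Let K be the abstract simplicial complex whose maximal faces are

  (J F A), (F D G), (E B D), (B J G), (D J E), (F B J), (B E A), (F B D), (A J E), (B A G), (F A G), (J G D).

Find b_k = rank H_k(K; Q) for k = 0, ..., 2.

b_0 = 1, b_1 = 0, b_2 = 0.

Take the total order A < B < D < E < F < G < J on the vertex set. Then K (dimension 2) consists of the simplices:

  0-simplices (7): A, B, D, E, F, G, J
  1-simplices (18): AB, AE, AF, AG, AJ, BD, BE, BF, BG, BJ, DE, DF, DG, DJ, EJ, FG, FJ, GJ
  2-simplices (12): ABE, ABG, AEJ, AFG, AFJ, BDE, BDF, BFJ, BGJ, DEJ, DFG, DGJ

so the chain groups are C_0 ≅ Z^7, C_1 ≅ Z^18, C_2 ≅ Z^12.

∂_1: C_1 → C_0 sends each edge [p,q] (with p < q) to q − p.
The resulting 7×18 matrix has rank 6, and its Smith normal form has invariant factors (1,1,1,1,1,1).

The boundary map ∂_2: C_2 → C_1 maps a triangle to the signed sum of its edges. For instance
  ∂BGJ = GJ − BJ + BG,
  ∂AEJ = EJ − AJ + AE.
As a 18×12 matrix over Z this has rank 12, with invariant factors (1,1,1,1,1,1,1,1,1,1,1,2).

Reading off H_k = ker ∂_k / im ∂_{k+1}:

  H_0: rank C_0 − rank ∂_1 = 7 − 6 = 1, and the invariant factors of ∂_1 are all 1, so H_0 = Z.
  H_1: rank ker ∂_1 − rank ∂_2 = (18 − 6) − 12 = 0, and ∂_2 has invariant factor 2 > 1, so H_1 = Z/2.
  H_2: rank ker ∂_2 − rank ∂_3 = (12 − 12) − 0 = 0, and there is no ∂_3, so H_2 = 0.

Hence the Betti numbers are b_0 = 1, b_1 = 0, b_2 = 0.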